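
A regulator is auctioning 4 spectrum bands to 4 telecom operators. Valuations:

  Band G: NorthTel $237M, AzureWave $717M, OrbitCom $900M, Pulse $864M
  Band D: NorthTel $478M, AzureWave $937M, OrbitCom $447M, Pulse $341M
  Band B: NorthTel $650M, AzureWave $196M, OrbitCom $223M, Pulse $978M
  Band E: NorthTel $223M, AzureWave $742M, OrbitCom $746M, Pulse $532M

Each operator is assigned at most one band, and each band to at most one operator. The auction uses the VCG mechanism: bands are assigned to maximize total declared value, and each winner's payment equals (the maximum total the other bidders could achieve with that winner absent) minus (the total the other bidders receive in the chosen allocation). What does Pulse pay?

Pulse pays $154M.

Efficient allocation: NorthTel→Band B ($650M), AzureWave→Band D ($937M), OrbitCom→Band E ($746M), Pulse→Band G ($864M); total welfare W = $3197M.
Pulse receives Band G at value $864M, so the others get W − 864 = $2333M.
Without Pulse: best allocation of the remaining 3 bidders over all 4 bands is NorthTel→Band B ($650M), AzureWave→Band D ($937M), OrbitCom→Band G ($900M), total $2487M.
VCG payment = (others' best without Pulse) − (others' welfare with Pulse) = 2487 − 2333 = $154M.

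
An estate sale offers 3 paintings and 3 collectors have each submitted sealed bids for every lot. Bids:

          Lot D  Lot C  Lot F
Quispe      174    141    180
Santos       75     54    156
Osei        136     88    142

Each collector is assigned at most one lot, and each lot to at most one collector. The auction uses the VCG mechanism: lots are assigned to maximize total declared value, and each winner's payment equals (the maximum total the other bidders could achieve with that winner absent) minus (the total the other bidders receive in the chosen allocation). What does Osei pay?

Osei pays $33.

Efficient allocation: Quispe→Lot C ($141), Santos→Lot F ($156), Osei→Lot D ($136); total welfare W = $433.
Osei receives Lot D at value $136, so the others get W − 136 = $297.
Without Osei: best allocation of the remaining 2 bidders over all 3 lots is Quispe→Lot D ($174), Santos→Lot F ($156), total $330.
VCG payment = (others' best without Osei) − (others' welfare with Osei) = 330 − 297 = $33.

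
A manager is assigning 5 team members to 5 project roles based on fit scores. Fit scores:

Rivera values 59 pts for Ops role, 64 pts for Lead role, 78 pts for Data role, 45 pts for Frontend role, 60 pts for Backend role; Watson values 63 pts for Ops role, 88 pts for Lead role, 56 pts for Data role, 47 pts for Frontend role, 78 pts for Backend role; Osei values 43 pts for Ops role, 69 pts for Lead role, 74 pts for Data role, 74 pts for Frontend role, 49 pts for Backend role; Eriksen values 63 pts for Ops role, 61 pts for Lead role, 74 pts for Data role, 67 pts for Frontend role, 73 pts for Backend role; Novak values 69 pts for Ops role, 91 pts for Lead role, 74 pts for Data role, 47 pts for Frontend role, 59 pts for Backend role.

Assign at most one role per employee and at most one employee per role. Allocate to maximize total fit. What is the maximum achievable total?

This is a one-to-one assignment (maximum-weight bipartite matching).
Optimal: Rivera→Data role (78 pts), Watson→Backend role (78 pts), Osei→Frontend role (74 pts), Eriksen→Ops role (63 pts), Novak→Lead role (91 pts) — total 78+78+74+63+91 = 384 pts.
Row-greedy (each employee in turn takes its best remaining role) gives 382 pts, worse by 2.
Next-best assignment: Rivera→Data role, Watson→Lead role, Osei→Frontend role, Eriksen→Backend role, Novak→Ops role = 382 pts.
Swapping Rivera↔Osei (Rivera→Frontend role 45 pts, Osei→Data role 74 pts) loses 33.

Max total: 384 pts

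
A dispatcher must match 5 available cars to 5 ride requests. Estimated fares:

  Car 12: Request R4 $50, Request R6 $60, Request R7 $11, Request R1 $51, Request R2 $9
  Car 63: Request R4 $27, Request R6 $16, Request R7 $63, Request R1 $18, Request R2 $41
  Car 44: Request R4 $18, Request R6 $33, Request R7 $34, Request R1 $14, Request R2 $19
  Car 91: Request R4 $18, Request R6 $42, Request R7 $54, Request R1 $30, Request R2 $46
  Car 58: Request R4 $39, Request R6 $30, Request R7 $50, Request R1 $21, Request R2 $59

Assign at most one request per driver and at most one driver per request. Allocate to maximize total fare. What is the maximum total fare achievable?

Maximum total: $235

Optimal: Car 12→Request R4 ($50), Car 63→Request R7 ($63), Car 44→Request R6 ($33), Car 91→Request R1 ($30), Car 58→Request R2 ($59) — total 50+63+33+30+59 = $235.
Row-greedy (each driver in turn takes its best remaining request) gives $211, worse by 24.
Next-best assignment: Car 12→Request R1, Car 63→Request R7, Car 44→Request R4, Car 91→Request R6, Car 58→Request R2 = $233.
Swapping Car 91↔Car 63 (Car 91→Request R7 $54, Car 63→Request R1 $18) loses 21.
Every other assignment is strictly worse.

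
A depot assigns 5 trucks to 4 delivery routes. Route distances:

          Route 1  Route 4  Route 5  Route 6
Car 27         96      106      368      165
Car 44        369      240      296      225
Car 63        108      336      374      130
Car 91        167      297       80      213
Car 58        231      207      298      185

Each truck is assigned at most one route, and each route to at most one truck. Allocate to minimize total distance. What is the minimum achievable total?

Optimal: Car 63→Route 1 (108 km), Car 27→Route 4 (106 km), Car 91→Route 5 (80 km), Car 58→Route 6 (185 km) — total 108+106+80+185 = 479 km.
Min-entry greedy (repeatedly take the single cheapest remaining cell) gives 513 km, worse by 34.
Checked against all permutations: 479 km is optimal.

Minimum total: 479 km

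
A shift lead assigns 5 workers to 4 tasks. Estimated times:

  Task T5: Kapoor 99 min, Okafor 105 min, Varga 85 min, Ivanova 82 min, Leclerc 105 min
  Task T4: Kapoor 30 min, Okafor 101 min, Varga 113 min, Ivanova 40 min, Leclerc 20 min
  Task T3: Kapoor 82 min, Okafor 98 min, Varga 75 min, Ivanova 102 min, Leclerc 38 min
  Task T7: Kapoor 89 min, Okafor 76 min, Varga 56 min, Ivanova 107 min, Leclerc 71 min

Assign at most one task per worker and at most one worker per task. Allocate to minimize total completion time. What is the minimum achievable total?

Optimal: Ivanova→Task T5 (82 min), Kapoor→Task T4 (30 min), Leclerc→Task T3 (38 min), Varga→Task T7 (56 min) — total 82+30+38+56 = 206 min.
Column-greedy (each task in turn goes to its cheapest remaining worker) gives 253 min, worse by 47.
Next-best assignment: Ivanova→Task T5, Kapoor→Task T4, Leclerc→Task T3, Okafor→Task T7 = 226 min.
Swapping Kapoor↔Ivanova (Kapoor→Task T5 99 min, Ivanova→Task T4 40 min) adds 27.

Min total: 206 min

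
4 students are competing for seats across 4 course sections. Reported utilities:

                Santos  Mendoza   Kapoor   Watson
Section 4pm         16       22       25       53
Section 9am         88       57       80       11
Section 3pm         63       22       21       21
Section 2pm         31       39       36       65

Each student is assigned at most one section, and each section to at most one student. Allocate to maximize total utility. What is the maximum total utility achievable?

Maximum total: 235 points

Treat this as an assignment problem: match each student to one section.
Optimal: Santos→Section 3pm (63 points), Mendoza→Section 2pm (39 points), Kapoor→Section 9am (80 points), Watson→Section 4pm (53 points) — total 63+39+80+53 = 235 points.
Max-entry greedy (repeatedly take the single best remaining cell) gives 200 points, worse by 35.
Next-best assignment: Santos→Section 3pm, Mendoza→Section 4pm, Kapoor→Section 9am, Watson→Section 2pm = 230 points.
Checked against all permutations: 235 points is optimal.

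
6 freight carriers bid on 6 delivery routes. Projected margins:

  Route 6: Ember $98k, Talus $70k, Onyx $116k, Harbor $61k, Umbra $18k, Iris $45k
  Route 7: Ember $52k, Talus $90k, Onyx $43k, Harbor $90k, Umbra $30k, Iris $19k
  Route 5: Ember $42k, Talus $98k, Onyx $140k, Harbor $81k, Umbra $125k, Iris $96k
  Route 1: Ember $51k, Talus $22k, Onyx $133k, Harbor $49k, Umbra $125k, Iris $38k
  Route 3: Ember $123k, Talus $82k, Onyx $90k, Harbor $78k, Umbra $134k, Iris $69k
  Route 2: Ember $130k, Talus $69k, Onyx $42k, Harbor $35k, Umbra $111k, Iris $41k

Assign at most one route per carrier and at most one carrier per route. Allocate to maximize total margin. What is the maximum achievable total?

Maximum total: $653k

Optimal: Ember→Route 2 ($130k), Talus→Route 6 ($70k), Onyx→Route 1 ($133k), Harbor→Route 7 ($90k), Umbra→Route 3 ($134k), Iris→Route 5 ($96k) — total 130+70+133+90+134+96 = $653k.
Max-entry greedy (repeatedly take the single best remaining cell) gives $593k, worse by 60.
Swapping Iris↔Talus (Iris→Route 6 $45k, Talus→Route 5 $98k) loses 23.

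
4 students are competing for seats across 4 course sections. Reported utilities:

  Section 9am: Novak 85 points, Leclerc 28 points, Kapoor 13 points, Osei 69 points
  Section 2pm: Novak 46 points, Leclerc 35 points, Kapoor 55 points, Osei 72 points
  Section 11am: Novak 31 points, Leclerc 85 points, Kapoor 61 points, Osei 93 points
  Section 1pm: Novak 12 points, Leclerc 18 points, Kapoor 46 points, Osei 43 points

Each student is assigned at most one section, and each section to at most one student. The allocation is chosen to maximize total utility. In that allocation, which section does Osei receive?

This is the linear assignment problem.
Optimal: Novak→Section 9am (85 points), Leclerc→Section 11am (85 points), Kapoor→Section 1pm (46 points), Osei→Section 2pm (72 points) — total 85+85+46+72 = 288 points.
Max-entry greedy (repeatedly take the single best remaining cell) gives 251 points, worse by 37.
No other one-to-one assignment exceeds 288 points.
Osei's own top section is Section 11am (93 points), but forcing Osei→Section 11am and reassigning the rest optimally gives only 259 points — worse by 29.

Osei receives Section 2pm.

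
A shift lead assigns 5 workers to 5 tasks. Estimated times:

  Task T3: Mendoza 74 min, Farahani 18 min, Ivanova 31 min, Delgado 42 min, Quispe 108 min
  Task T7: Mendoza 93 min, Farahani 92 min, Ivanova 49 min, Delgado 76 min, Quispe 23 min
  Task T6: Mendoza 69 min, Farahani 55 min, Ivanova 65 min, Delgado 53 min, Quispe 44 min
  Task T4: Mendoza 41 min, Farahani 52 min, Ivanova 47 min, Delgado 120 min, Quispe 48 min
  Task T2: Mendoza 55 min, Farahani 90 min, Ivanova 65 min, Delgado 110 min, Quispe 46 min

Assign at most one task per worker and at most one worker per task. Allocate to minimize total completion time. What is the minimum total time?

Minimum total: 196 min

This is a one-to-one assignment (minimum-cost bipartite matching).
Optimal: Mendoza→Task T2 (55 min), Farahani→Task T3 (18 min), Ivanova→Task T4 (47 min), Delgado→Task T6 (53 min), Quispe→Task T7 (23 min) — total 55+18+47+53+23 = 196 min.
Column-greedy (each task in turn goes to its cheapest remaining worker) gives 200 min, worse by 4.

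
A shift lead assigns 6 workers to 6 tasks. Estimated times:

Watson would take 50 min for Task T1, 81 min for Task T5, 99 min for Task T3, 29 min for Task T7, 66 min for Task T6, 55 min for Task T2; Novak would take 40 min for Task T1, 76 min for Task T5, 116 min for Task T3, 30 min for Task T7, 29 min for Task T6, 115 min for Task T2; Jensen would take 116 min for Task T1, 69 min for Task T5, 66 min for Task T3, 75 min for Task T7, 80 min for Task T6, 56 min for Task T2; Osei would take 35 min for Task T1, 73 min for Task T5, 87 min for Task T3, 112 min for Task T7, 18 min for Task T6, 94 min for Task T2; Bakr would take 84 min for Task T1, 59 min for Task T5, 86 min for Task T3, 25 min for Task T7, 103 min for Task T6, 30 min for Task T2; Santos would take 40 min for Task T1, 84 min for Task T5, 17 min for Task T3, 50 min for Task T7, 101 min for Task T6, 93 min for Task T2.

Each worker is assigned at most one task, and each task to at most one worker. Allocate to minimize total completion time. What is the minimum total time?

Optimal: Watson→Task T7 (29 min), Novak→Task T1 (40 min), Jensen→Task T5 (69 min), Osei→Task T6 (18 min), Bakr→Task T2 (30 min), Santos→Task T3 (17 min) — total 29+40+69+18+30+17 = 203 min.
Column-greedy (each task in turn goes to its cheapest remaining worker) gives 225 min, worse by 22.
Swapping Novak↔Santos (Novak→Task T3 116 min, Santos→Task T1 40 min) adds 99.
No other one-to-one assignment undercuts 203 min.

Minimum total: 203 min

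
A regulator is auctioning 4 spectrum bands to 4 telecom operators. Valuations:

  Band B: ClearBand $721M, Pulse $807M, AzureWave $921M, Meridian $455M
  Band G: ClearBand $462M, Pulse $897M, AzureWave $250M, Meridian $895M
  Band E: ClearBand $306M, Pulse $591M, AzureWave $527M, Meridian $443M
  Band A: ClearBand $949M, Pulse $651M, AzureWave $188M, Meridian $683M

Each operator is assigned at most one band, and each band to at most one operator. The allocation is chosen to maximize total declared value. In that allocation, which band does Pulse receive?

Optimal: ClearBand→Band A ($949M), Pulse→Band E ($591M), AzureWave→Band B ($921M), Meridian→Band G ($895M) — total 949+591+921+895 = $3356M.
Row-greedy (each operator in turn takes its best remaining band) gives $3210M, worse by 146.
Swapping ClearBand↔Meridian (ClearBand→Band G $462M, Meridian→Band A $683M) loses 699.
Pulse's own top band is Band G ($897M), but forcing Pulse→Band G and reassigning the rest optimally gives only $3210M — worse by 146.

Pulse receives Band E.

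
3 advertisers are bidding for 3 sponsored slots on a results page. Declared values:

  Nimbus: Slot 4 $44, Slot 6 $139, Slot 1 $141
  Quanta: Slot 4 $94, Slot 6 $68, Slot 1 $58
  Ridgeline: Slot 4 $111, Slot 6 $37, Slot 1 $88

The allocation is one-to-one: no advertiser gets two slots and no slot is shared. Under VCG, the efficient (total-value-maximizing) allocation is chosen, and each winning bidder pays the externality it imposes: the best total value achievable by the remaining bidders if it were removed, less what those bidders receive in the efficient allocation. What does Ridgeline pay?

Efficient allocation: Nimbus→Slot 6 ($139), Quanta→Slot 4 ($94), Ridgeline→Slot 1 ($88); total welfare W = $321.
Ridgeline receives Slot 1 at value $88, so the others get W − 88 = $233.
Without Ridgeline: best allocation of the remaining 2 bidders over all 3 slots is Nimbus→Slot 1 ($141), Quanta→Slot 4 ($94), total $235.
VCG payment = (others' best without Ridgeline) − (others' welfare with Ridgeline) = 235 − 233 = $2.

Ridgeline pays $2.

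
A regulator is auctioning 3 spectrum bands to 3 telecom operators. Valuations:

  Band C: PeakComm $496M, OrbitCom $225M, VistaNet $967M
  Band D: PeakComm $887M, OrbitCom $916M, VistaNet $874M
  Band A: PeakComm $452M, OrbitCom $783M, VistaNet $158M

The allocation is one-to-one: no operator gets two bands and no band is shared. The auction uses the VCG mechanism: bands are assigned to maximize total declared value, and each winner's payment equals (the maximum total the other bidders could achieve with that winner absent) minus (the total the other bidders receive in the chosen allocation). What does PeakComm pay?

PeakComm pays $133M.

Efficient allocation: PeakComm→Band D ($887M), OrbitCom→Band A ($783M), VistaNet→Band C ($967M); total welfare W = $2637M.
PeakComm receives Band D at value $887M, so the others get W − 887 = $1750M.
Without PeakComm: best allocation of the remaining 2 bidders over all 3 bands is OrbitCom→Band D ($916M), VistaNet→Band C ($967M), total $1883M.
VCG payment = (others' best without PeakComm) − (others' welfare with PeakComm) = 1883 − 1750 = $133M.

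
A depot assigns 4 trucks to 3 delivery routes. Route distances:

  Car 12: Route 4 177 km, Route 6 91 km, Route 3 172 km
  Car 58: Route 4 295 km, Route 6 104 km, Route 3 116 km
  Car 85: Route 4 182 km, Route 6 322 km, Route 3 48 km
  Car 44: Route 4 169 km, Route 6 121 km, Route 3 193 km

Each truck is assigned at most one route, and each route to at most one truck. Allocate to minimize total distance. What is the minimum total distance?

Optimal: Car 44→Route 4 (169 km), Car 12→Route 6 (91 km), Car 85→Route 3 (48 km) — total 169+91+48 = 308 km.
Row-greedy (each truck in turn takes its cheapest remaining route) gives 389 km, worse by 81.
Checked against all permutations: 308 km is optimal.

Min total: 308 km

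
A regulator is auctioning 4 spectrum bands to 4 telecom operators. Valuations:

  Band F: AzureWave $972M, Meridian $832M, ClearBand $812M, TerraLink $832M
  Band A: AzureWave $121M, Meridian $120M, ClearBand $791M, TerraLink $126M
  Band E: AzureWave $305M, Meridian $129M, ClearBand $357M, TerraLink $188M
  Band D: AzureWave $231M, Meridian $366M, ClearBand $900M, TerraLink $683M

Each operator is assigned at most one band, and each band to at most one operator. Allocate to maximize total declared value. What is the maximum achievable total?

Maximum total: $2611M

Optimal: AzureWave→Band E ($305M), Meridian→Band F ($832M), ClearBand→Band A ($791M), TerraLink→Band D ($683M) — total 305+832+791+683 = $2611M.
Row-greedy (each operator in turn takes its best remaining band) gives $2317M, worse by 294.
Next-best assignment: AzureWave→Band F, Meridian→Band E, ClearBand→Band A, TerraLink→Band D = $2575M.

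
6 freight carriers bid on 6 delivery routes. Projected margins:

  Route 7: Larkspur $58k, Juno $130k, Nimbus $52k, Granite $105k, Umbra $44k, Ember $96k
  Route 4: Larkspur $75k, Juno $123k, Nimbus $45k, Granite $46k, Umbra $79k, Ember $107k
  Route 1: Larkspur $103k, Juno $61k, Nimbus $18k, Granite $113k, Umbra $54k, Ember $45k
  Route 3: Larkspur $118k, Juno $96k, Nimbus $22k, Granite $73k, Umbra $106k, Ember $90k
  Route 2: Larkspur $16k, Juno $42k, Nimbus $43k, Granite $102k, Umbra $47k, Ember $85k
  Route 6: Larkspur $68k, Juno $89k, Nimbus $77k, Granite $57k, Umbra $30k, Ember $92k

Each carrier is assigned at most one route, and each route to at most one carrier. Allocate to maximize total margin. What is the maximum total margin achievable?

Treat this as an assignment problem: match each carrier to one route.
Optimal: Larkspur→Route 1 ($103k), Juno→Route 7 ($130k), Nimbus→Route 6 ($77k), Granite→Route 2 ($102k), Umbra→Route 3 ($106k), Ember→Route 4 ($107k) — total 103+130+77+102+106+107 = $625k.
Max-entry greedy (repeatedly take the single best remaining cell) gives $592k, worse by 33.
Next-best assignment: Larkspur→Route 1, Juno→Route 4, Nimbus→Route 6, Granite→Route 2, Umbra→Route 3, Ember→Route 7 = $607k.
Swapping Juno↔Ember (Juno→Route 4 $123k, Ember→Route 7 $96k) loses 18.

Max total: $625k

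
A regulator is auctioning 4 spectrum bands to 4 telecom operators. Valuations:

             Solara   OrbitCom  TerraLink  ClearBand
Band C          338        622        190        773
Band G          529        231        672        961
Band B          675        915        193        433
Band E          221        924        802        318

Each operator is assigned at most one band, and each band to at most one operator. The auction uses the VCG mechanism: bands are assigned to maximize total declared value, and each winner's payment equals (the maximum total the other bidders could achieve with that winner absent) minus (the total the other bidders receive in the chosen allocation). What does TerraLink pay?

TerraLink pays $302M.

Efficient allocation: Solara→Band B ($675M), OrbitCom→Band C ($622M), TerraLink→Band E ($802M), ClearBand→Band G ($961M); total welfare W = $3060M.
TerraLink receives Band E at value $802M, so the others get W − 802 = $2258M.
Without TerraLink: best allocation of the remaining 3 bidders over all 4 bands is Solara→Band B ($675M), OrbitCom→Band E ($924M), ClearBand→Band G ($961M), total $2560M.
VCG payment = (others' best without TerraLink) − (others' welfare with TerraLink) = 2560 − 2258 = $302M.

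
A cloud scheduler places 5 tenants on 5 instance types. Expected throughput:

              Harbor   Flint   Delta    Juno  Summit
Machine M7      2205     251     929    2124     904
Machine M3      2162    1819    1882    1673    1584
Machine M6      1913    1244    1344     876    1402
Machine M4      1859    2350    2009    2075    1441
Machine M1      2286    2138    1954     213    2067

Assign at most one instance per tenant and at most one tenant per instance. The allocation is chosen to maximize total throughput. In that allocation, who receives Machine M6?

Harbor receives Machine M6.

Optimal: Harbor→Machine M6 (1913 ops/s), Flint→Machine M4 (2350 ops/s), Delta→Machine M3 (1882 ops/s), Juno→Machine M7 (2124 ops/s), Summit→Machine M1 (2067 ops/s) — total 1913+2350+1882+2124+2067 = 10336 ops/s.
Row-greedy (each tenant in turn takes its best remaining instance) gives 10044 ops/s, worse by 292.
Next-best assignment: Harbor→Machine M3, Flint→Machine M4, Delta→Machine M6, Juno→Machine M7, Summit→Machine M1 = 10047 ops/s.
No other one-to-one assignment exceeds 10336 ops/s.
Harbor's own top instance is Machine M1 (2286 ops/s), but forcing Harbor→Machine M1 and reassigning the rest optimally gives only 10044 ops/s — worse by 292.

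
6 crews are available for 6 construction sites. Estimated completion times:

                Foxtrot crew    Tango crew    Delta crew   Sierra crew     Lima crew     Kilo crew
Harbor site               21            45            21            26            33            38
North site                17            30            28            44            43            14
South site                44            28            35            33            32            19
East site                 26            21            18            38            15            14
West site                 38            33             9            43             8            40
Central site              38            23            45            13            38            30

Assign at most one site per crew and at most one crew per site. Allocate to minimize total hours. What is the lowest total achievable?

Optimal: Foxtrot crew→North site (17 hours), Tango crew→East site (21 hours), Delta crew→Harbor site (21 hours), Sierra crew→Central site (13 hours), Lima crew→West site (8 hours), Kilo crew→South site (19 hours) — total 17+21+21+13+8+19 = 99 hours.
Row-greedy (each crew in turn takes its cheapest remaining site) gives 130 hours, worse by 31.
Next-best assignment: Foxtrot crew→Harbor site, Tango crew→South site, Delta crew→West site, Sierra crew→Central site, Lima crew→East site, Kilo crew→North site = 100 hours.
No other one-to-one assignment undercuts 99 hours.

Min total: 99 hours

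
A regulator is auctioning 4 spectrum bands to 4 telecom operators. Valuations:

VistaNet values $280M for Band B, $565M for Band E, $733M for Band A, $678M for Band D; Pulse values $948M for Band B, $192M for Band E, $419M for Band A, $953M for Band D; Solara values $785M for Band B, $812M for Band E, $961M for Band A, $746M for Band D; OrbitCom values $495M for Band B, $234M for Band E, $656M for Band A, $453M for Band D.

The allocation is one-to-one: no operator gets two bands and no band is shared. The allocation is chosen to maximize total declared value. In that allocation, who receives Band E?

This is a one-to-one assignment (maximum-weight bipartite matching).
Optimal: VistaNet→Band D ($678M), Pulse→Band B ($948M), Solara→Band E ($812M), OrbitCom→Band A ($656M) — total 678+948+812+656 = $3094M.
Row-greedy (each operator in turn takes its best remaining band) gives $2993M, worse by 101.
Next-best assignment: VistaNet→Band A, Pulse→Band D, Solara→Band E, OrbitCom→Band B = $2993M.
Solara's own top band is Band A ($961M), but forcing Solara→Band A and reassigning the rest optimally gives only $2974M — worse by 120.

Solara receives Band E.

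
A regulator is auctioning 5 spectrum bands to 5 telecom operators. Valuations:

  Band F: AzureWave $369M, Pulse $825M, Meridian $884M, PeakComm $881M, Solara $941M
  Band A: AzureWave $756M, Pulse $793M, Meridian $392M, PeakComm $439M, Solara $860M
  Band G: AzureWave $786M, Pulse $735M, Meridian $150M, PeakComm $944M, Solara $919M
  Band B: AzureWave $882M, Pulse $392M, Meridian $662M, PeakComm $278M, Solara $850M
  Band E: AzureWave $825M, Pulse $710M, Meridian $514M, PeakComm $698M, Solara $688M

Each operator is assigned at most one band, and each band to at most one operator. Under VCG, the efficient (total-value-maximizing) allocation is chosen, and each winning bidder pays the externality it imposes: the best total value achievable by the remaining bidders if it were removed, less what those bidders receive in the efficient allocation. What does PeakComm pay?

PeakComm pays $126M.

Efficient allocation: AzureWave→Band E ($825M), Pulse→Band A ($793M), Meridian→Band F ($884M), PeakComm→Band G ($944M), Solara→Band B ($850M); total welfare W = $4296M.
PeakComm receives Band G at value $944M, so the others get W − 944 = $3352M.
Without PeakComm: best allocation of the remaining 4 bidders over all 5 bands is AzureWave→Band B ($882M), Pulse→Band A ($793M), Meridian→Band F ($884M), Solara→Band G ($919M), total $3478M.
VCG payment = (others' best without PeakComm) − (others' welfare with PeakComm) = 3478 − 3352 = $126M.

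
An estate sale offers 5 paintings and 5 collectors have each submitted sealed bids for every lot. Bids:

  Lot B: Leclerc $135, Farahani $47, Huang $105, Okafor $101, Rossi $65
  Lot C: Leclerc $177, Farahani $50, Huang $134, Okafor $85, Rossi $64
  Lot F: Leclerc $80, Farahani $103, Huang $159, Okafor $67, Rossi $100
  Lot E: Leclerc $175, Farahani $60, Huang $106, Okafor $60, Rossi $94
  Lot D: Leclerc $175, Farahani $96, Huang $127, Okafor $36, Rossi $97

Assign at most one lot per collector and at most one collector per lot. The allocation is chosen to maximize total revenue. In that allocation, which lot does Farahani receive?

Optimal: Leclerc→Lot C ($177), Farahani→Lot D ($96), Huang→Lot F ($159), Okafor→Lot B ($101), Rossi→Lot E ($94) — total 177+96+159+101+94 = $627.
Swapping Rossi↔Okafor (Rossi→Lot B $65, Okafor→Lot E $60) loses 70.
Farahani's own top lot is Lot F ($103), but forcing Farahani→Lot F and reassigning the rest optimally gives only $610 — worse by 17.

Farahani receives Lot D.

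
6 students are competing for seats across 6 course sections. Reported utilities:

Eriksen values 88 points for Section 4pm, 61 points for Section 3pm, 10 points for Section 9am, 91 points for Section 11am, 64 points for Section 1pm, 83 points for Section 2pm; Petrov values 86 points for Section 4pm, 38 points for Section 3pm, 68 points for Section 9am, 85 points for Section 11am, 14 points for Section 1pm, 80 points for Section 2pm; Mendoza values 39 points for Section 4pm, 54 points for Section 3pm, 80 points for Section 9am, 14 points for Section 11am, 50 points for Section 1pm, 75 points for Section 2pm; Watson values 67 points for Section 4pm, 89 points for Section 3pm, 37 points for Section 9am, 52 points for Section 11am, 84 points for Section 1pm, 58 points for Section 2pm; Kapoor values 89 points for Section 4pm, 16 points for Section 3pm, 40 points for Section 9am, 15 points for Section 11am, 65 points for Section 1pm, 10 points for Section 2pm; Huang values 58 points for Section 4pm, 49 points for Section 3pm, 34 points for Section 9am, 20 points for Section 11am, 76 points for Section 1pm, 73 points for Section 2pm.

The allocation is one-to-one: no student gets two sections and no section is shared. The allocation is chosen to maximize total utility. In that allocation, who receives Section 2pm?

Petrov receives Section 2pm.

This is the linear assignment problem.
Optimal: Eriksen→Section 11am (91 points), Petrov→Section 2pm (80 points), Mendoza→Section 9am (80 points), Watson→Section 3pm (89 points), Kapoor→Section 4pm (89 points), Huang→Section 1pm (76 points) — total 91+80+80+89+89+76 = 505 points.
Row-greedy (each student in turn takes its best remaining section) gives 484 points, worse by 21.
Petrov's own top section is Section 4pm (86 points), but forcing Petrov→Section 4pm and reassigning the rest optimally gives only 484 points — worse by 21.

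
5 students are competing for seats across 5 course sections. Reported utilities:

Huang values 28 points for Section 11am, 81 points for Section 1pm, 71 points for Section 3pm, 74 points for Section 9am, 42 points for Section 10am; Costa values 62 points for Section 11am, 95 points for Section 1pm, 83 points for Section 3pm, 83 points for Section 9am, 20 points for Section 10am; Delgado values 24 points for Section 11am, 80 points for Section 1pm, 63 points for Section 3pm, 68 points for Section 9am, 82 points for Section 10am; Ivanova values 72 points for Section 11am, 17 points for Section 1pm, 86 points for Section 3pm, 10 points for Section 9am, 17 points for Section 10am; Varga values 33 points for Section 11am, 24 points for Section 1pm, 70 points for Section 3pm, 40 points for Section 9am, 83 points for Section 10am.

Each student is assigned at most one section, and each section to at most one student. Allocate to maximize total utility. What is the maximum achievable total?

Maximum total: 393 points

This is a one-to-one assignment (maximum-weight bipartite matching).
Optimal: Huang→Section 9am (74 points), Costa→Section 1pm (95 points), Delgado→Section 10am (82 points), Ivanova→Section 11am (72 points), Varga→Section 3pm (70 points) — total 74+95+82+72+70 = 393 points.
Row-greedy (each student in turn takes its best remaining section) gives 358 points, worse by 35.
Next-best assignment: Huang→Section 9am, Costa→Section 3pm, Delgado→Section 1pm, Ivanova→Section 11am, Varga→Section 10am = 392 points.
Swapping Ivanova↔Delgado (Ivanova→Section 10am 17 points, Delgado→Section 11am 24 points) loses 113.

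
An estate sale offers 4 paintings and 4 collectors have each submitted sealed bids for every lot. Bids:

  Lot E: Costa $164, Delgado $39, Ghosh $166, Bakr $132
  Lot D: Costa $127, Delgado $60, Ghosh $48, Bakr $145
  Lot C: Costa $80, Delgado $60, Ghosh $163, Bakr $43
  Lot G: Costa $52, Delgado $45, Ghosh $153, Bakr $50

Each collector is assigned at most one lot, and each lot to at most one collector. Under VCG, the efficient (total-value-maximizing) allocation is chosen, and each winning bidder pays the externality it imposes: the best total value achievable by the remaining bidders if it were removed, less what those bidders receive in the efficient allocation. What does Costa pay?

Costa pays $13.

Efficient allocation: Costa→Lot E ($164), Delgado→Lot C ($60), Ghosh→Lot G ($153), Bakr→Lot D ($145); total welfare W = $522.
Costa receives Lot E at value $164, so the others get W − 164 = $358.
Without Costa: best allocation of the remaining 3 bidders over all 4 lots is Delgado→Lot C ($60), Ghosh→Lot E ($166), Bakr→Lot D ($145), total $371.
VCG payment = (others' best without Costa) − (others' welfare with Costa) = 371 − 358 = $13.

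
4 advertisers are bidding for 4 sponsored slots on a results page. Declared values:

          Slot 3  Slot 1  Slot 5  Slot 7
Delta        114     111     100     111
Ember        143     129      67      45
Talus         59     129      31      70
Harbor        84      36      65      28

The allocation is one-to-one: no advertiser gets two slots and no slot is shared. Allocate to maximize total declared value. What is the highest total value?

Treat this as an assignment problem: match each advertiser to one slot.
Optimal: Delta→Slot 7 ($111), Ember→Slot 3 ($143), Talus→Slot 1 ($129), Harbor→Slot 5 ($65) — total 111+143+129+65 = $448.
Row-greedy (each advertiser in turn takes its best remaining slot) gives $378, worse by 70.
Next-best assignment: Delta→Slot 5, Ember→Slot 3, Talus→Slot 1, Harbor→Slot 7 = $400.
Every other assignment is strictly worse.

Maximum total: $448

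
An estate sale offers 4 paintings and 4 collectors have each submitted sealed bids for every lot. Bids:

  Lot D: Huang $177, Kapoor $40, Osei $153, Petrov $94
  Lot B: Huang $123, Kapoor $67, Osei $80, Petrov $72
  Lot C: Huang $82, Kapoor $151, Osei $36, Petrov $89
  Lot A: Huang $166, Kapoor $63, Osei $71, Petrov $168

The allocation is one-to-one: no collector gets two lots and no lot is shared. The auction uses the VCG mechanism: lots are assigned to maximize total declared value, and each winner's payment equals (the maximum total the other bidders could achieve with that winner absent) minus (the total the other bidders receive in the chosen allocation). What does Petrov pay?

Efficient allocation: Huang→Lot B ($123), Kapoor→Lot C ($151), Osei→Lot D ($153), Petrov→Lot A ($168); total welfare W = $595.
Petrov receives Lot A at value $168, so the others get W − 168 = $427.
Without Petrov: best allocation of the remaining 3 bidders over all 4 lots is Huang→Lot A ($166), Kapoor→Lot C ($151), Osei→Lot D ($153), total $470.
VCG payment = (others' best without Petrov) − (others' welfare with Petrov) = 470 − 427 = $43.

Petrov pays $43.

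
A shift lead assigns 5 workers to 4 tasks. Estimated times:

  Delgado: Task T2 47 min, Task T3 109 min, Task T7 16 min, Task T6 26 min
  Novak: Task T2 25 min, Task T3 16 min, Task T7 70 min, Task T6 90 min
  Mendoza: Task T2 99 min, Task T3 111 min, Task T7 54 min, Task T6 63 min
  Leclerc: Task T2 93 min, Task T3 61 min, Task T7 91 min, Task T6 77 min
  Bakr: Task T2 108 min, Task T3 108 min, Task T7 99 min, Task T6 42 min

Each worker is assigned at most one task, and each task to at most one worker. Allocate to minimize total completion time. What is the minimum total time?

Min total: 144 min

Optimal: Novak→Task T2 (25 min), Leclerc→Task T3 (61 min), Delgado→Task T7 (16 min), Bakr→Task T6 (42 min) — total 25+61+16+42 = 144 min.
Min-entry greedy (repeatedly take the single cheapest remaining cell) gives 167 min, worse by 23.
Next-best assignment: Delgado→Task T2, Novak→Task T3, Mendoza→Task T7, Bakr→Task T6 = 159 min.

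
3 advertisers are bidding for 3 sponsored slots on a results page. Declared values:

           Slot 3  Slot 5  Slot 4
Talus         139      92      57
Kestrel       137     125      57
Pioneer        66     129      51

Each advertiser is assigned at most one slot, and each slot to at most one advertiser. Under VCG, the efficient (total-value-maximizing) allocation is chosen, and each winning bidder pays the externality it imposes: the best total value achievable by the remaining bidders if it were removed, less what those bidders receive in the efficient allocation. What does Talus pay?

Efficient allocation: Talus→Slot 3 ($139), Kestrel→Slot 4 ($57), Pioneer→Slot 5 ($129); total welfare W = $325.
Talus receives Slot 3 at value $139, so the others get W − 139 = $186.
Without Talus: best allocation of the remaining 2 bidders over all 3 slots is Kestrel→Slot 3 ($137), Pioneer→Slot 5 ($129), total $266.
VCG payment = (others' best without Talus) − (others' welfare with Talus) = 266 − 186 = $80.

Talus pays $80.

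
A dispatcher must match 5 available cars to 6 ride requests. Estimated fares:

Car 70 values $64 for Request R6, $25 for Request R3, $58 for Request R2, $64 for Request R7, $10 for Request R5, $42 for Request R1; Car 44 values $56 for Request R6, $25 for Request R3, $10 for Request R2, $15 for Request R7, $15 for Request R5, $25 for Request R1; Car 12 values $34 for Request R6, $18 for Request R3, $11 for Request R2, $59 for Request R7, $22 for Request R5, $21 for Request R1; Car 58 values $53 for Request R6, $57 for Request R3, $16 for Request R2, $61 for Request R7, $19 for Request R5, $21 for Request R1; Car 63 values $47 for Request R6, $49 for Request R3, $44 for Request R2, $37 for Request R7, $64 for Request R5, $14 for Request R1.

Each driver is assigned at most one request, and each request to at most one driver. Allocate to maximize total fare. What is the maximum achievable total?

Optimal: Car 70→Request R2 ($58), Car 44→Request R6 ($56), Car 12→Request R7 ($59), Car 58→Request R3 ($57), Car 63→Request R5 ($64) — total 58+56+59+57+64 = $294.
Row-greedy (each driver in turn takes its best remaining request) gives $233, worse by 61.

Maximum total: $294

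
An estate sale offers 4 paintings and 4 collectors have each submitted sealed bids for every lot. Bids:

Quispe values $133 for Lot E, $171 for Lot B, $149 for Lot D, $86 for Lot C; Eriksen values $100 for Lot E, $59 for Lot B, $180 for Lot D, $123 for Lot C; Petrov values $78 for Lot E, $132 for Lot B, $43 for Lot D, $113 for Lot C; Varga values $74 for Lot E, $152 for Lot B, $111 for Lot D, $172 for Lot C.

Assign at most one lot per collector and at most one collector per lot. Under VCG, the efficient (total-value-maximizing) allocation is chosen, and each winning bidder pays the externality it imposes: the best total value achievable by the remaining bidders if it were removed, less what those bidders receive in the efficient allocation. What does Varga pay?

Efficient allocation: Quispe→Lot E ($133), Eriksen→Lot D ($180), Petrov→Lot B ($132), Varga→Lot C ($172); total welfare W = $617.
Varga receives Lot C at value $172, so the others get W − 172 = $445.
Without Varga: best allocation of the remaining 3 bidders over all 4 lots is Quispe→Lot B ($171), Eriksen→Lot D ($180), Petrov→Lot C ($113), total $464.
VCG payment = (others' best without Varga) − (others' welfare with Varga) = 464 − 445 = $19.

Varga pays $19.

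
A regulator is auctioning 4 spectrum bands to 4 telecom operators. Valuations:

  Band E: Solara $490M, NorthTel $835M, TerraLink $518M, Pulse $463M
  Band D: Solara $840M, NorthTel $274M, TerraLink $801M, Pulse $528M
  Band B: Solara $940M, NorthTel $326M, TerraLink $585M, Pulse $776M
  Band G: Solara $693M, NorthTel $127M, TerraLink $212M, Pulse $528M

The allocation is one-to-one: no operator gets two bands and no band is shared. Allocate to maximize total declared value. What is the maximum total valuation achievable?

Maximum total: $3105M

This is a one-to-one assignment (maximum-weight bipartite matching).
Optimal: Solara→Band G ($693M), NorthTel→Band E ($835M), TerraLink→Band D ($801M), Pulse→Band B ($776M) — total 693+835+801+776 = $3105M.
Row-greedy (each operator in turn takes its best remaining band) gives $3104M, worse by 1.
Every other assignment is strictly worse.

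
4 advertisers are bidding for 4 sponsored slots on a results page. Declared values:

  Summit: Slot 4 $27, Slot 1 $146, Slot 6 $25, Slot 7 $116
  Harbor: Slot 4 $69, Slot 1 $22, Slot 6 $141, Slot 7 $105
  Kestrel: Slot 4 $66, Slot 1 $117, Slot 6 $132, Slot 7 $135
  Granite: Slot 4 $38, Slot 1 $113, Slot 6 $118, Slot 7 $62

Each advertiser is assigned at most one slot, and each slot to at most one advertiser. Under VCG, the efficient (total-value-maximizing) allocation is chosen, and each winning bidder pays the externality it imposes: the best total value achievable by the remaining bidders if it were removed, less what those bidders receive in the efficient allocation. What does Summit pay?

Efficient allocation: Summit→Slot 1 ($146), Harbor→Slot 4 ($69), Kestrel→Slot 7 ($135), Granite→Slot 6 ($118); total welfare W = $468.
Summit receives Slot 1 at value $146, so the others get W − 146 = $322.
Without Summit: best allocation of the remaining 3 bidders over all 4 slots is Harbor→Slot 6 ($141), Kestrel→Slot 7 ($135), Granite→Slot 1 ($113), total $389.
VCG payment = (others' best without Summit) − (others' welfare with Summit) = 389 − 322 = $67.

Summit pays $67.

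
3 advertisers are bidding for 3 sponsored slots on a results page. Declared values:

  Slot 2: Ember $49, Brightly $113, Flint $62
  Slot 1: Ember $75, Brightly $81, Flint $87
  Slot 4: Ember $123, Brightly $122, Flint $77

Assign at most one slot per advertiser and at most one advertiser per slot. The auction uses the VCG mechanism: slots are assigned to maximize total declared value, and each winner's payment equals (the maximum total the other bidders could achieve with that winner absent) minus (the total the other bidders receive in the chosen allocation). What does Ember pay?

Efficient allocation: Ember→Slot 4 ($123), Brightly→Slot 2 ($113), Flint→Slot 1 ($87); total welfare W = $323.
Ember receives Slot 4 at value $123, so the others get W − 123 = $200.
Without Ember: best allocation of the remaining 2 bidders over all 3 slots is Brightly→Slot 4 ($122), Flint→Slot 1 ($87), total $209.
VCG payment = (others' best without Ember) − (others' welfare with Ember) = 209 − 200 = $9.

Ember pays $9.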